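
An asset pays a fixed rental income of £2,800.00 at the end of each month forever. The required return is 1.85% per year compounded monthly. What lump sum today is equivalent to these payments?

£1,816,216.22

Periodic rate r = 0.0185/12 per month.
Level perpetuity: PV = PMT / r = 2,800 / (0.0185/12) = £1,816,216.22.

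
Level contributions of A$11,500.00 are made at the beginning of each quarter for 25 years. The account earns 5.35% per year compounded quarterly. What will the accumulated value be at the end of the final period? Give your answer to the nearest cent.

This is an annuity due: 100 deposits of A$11,500.00 at the beginning of each quarter.
Periodic rate r = 0.0535/4 per quarter; n is counted in quarters.
FV = PMT × [((1+r)^n − 1)/r] × (1+r) = 11,500 × [(1+r)^100 − 1] / r × (1+r) = A$2,418,663.74

A$2,418,663.74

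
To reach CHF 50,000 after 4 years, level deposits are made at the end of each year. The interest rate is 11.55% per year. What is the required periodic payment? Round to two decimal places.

Level ordinary annuity; solve FV = PMT × [((1+r)^n − 1)/r] for PMT.
Periodic rate r = 0.1155 per year.
With n = 4: PMT = 50,000 / ([((1+r)^n − 1)/r]) = CHF 10,530.97

CHF 10,530.97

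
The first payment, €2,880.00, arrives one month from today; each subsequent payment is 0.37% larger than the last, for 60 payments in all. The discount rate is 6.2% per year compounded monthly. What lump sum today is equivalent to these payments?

€164,716.45

Periodic rate r = 0.062/12 per month; n is counted in months.
Growing ordinary annuity: PV = PMT₁ × [1 − ((1+g)/(1+r))^n] / (r − g) = 2,880 × [1 − ((1+0.0037)/(1+r))^60] / (r − 0.0037) = €164,716.45.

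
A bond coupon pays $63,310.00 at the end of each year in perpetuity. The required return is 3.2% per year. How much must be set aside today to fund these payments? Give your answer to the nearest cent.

Periodic rate r = 0.032 per year.
Level perpetuity: PV = PMT / r = 63,310 / (0.032) = $1,978,437.50.

$1,978,437.50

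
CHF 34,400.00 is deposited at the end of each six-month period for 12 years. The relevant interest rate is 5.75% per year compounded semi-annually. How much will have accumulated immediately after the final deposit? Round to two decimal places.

This is an ordinary annuity: 24 deposits of CHF 34,400.00 at the end of each six-month period.
Periodic rate r = 0.0575/2 per half-year; n is counted in half-years.
FV = PMT × [((1+r)^n − 1)/r] = 34,400 × [(1+r)^24 − 1] / r = CHF 1,165,897.39

CHF 1,165,897.39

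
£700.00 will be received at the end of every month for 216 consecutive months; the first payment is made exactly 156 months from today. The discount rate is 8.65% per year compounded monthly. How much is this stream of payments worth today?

£25,137.67

Ordinary annuity of 216 payments, first payment at period 156.
Periodic rate r = 0.0865/12 per month; n is counted in months.
The ordinary-annuity PV formula values the stream one period before the first payment (period 155); discount that back 155 periods:
PV₀ = 700 × [1 − (1+r)^−216] / r × (1+r)^−155 = £25,137.67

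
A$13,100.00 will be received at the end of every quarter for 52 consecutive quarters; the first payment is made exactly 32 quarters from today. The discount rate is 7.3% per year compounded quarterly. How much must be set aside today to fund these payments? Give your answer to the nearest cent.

Ordinary annuity of 52 payments, first payment at period 32.
Periodic rate r = 0.073/4 per quarter; n is counted in quarters.
The ordinary-annuity PV formula values the stream one period before the first payment (period 31); discount that back 31 periods:
PV₀ = 13,100 × [1 − (1+r)^−52] / r × (1+r)^−31 = A$249,762.77

A$249,762.77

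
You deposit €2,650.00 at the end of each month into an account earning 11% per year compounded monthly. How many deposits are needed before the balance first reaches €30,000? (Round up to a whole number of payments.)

11 payments

Periodic rate r = 0.11/12 per month; n is counted in months.
Ordinary annuity FV: 30,000 = 2,650 × [((1+r)^n − 1)/r].
(1+r)^n = 1 + 30,000 × r / 2,650, so n = ln(1 + 30,000·r/2,650) / ln(1+r) = 10.82.
Round up to a whole number of payments: n = 11.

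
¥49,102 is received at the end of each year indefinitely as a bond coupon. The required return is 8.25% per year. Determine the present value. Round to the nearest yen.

Periodic rate r = 0.0825 per year.
Level perpetuity: PV = PMT / r = 49,102 / (0.0825) = ¥595,176.

¥595,176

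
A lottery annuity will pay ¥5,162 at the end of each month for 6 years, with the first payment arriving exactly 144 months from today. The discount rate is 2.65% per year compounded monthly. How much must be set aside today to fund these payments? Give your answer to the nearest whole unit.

¥250,406

Ordinary annuity of 72 payments, first payment at period 144.
Periodic rate r = 0.0265/12 per month; n is counted in months.
The ordinary-annuity PV formula values the stream one period before the first payment (period 143); discount that back 143 periods:
PV₀ = 5,162 × [1 − (1+r)^−72] / r × (1+r)^−143 = ¥250,406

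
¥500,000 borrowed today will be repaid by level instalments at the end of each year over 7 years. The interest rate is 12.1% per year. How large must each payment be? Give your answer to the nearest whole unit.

¥109,907

Level ordinary annuity; solve PV = PMT × [(1 − (1+r)^−n)/r] for PMT.
Periodic rate r = 0.121 per year.
With n = 7: PMT = 500,000 / ([(1 − (1+r)^−n)/r]) = ¥109,907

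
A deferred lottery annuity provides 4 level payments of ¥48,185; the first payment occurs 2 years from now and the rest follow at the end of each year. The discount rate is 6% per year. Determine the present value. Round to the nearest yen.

¥157,515

Ordinary annuity of 4 payments, first payment at period 2.
Periodic rate r = 0.06 per year.
The ordinary-annuity PV formula values the stream one period before the first payment (period 1); discount that back 1 periods:
PV₀ = 48,185 × [1 − (1+r)^−4] / r × (1+r)^−1 = ¥157,515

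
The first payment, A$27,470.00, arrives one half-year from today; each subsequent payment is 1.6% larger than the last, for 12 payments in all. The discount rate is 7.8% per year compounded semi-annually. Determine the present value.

Periodic rate r = 0.078/2 per half-year; n is counted in half-years.
Growing ordinary annuity: PV = PMT₁ × [1 − ((1+g)/(1+r))^n] / (r − g) = 27,470 × [1 − ((1+0.016)/(1+r))^12] / (r − 0.016) = A$281,352.09.

A$281,352.09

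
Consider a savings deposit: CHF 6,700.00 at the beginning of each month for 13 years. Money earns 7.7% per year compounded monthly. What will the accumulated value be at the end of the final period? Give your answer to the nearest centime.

This is an annuity due: 156 deposits of CHF 6,700.00 at the beginning of each month.
Periodic rate r = 0.077/12 per month; n is counted in months.
FV = PMT × [((1+r)^n − 1)/r] × (1+r) = 6,700 × [(1+r)^156 − 1] / r × (1+r) = CHF 1,799,395.13

CHF 1,799,395.13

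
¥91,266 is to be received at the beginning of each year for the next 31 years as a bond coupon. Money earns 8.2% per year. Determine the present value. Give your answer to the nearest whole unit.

This is an annuity due: 31 payments of ¥91,266 at the beginning of each year.
Periodic rate r = 0.082 per year.
PV = PMT × [(1 − (1+r)^−n)/r] × (1+r) = 91,266 × [1 − (1+r)^−31] / r × (1+r) = ¥1,099,631

¥1,099,631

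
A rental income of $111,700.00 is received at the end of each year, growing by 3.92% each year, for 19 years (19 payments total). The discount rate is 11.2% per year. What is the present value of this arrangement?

$1,110,488.44

Periodic rate r = 0.112 per year.
Growing ordinary annuity: PV = PMT₁ × [1 − ((1+g)/(1+r))^n] / (r − g) = 111,700 × [1 − ((1+0.0392)/(1+r))^19] / (r − 0.0392) = $1,110,488.44.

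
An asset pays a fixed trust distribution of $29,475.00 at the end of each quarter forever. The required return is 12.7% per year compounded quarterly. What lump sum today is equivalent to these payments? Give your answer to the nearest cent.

$928,346.46

Periodic rate r = 0.127/4 per quarter.
Level perpetuity: PV = PMT / r = 29,475 / (0.127/4) = $928,346.46.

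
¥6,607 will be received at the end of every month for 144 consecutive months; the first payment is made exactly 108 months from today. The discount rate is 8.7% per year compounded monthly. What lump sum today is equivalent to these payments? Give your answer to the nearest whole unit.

¥272,040

Ordinary annuity of 144 payments, first payment at period 108.
Periodic rate r = 0.087/12 per month; n is counted in months.
The ordinary-annuity PV formula values the stream one period before the first payment (period 107); discount that back 107 periods:
PV₀ = 6,607 × [1 − (1+r)^−144] / r × (1+r)^−107 = ¥272,040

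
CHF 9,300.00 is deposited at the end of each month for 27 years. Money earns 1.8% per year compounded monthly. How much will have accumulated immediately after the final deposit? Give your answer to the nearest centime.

CHF 3,876,290.17

This is an ordinary annuity: 324 deposits of CHF 9,300.00 at the end of each month.
Periodic rate r = 0.018/12 per month; n is counted in months.
FV = PMT × [((1+r)^n − 1)/r] = 9,300 × [(1+r)^324 − 1] / r = CHF 3,876,290.17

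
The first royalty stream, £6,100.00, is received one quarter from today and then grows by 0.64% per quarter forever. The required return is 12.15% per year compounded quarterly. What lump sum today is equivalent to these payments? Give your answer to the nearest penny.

Periodic rate r = 0.1215/4 per quarter.
Growing perpetuity (Gordon): PV = PMT₁ / (r − g) = 6,100 / (r − 0.0064) = £254,431.70.

£254,431.70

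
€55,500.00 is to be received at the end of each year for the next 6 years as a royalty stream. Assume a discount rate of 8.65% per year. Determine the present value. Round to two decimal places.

This is an ordinary annuity: 6 payments of €55,500.00 at the end of each year.
Periodic rate r = 0.0865 per year.
PV = PMT × [(1 − (1+r)^−n)/r] = 55,500 × [1 − (1+r)^−6] / r = €251,588.07

€251,588.07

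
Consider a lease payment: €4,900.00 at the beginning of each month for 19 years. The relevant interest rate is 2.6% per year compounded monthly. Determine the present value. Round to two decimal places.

€882,762.03

This is an annuity due: 228 payments of €4,900.00 at the beginning of each month.
Periodic rate r = 0.026/12 per month; n is counted in months.
PV = PMT × [(1 − (1+r)^−n)/r] × (1+r) = 4,900 × [1 − (1+r)^−228] / r × (1+r) = €882,762.03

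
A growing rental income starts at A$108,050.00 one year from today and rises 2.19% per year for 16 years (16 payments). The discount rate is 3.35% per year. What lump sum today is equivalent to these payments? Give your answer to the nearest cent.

Periodic rate r = 0.0335 per year.
Growing ordinary annuity: PV = PMT₁ × [1 − ((1+g)/(1+r))^n] / (r − g) = 108,050 × [1 − ((1+0.0219)/(1+r))^16] / (r − 0.0219) = A$1,539,063.02.

A$1,539,063.02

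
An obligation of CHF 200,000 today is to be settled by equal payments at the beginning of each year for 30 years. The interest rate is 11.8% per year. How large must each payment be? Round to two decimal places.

Level annuity due; solve PV = PMT × [(1 − (1+r)^−n)/r] × (1+r) for PMT.
Periodic rate r = 0.118 per year.
With n = 30: PMT = 200,000 / ([(1 − (1+r)^−n)/r] × (1+r)) = CHF 21,879.65

CHF 21,879.65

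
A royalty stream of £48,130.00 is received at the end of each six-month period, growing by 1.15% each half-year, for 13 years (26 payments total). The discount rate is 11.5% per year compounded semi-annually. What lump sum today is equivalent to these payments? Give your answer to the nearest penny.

Periodic rate r = 0.115/2 per half-year; n is counted in half-years.
Growing ordinary annuity: PV = PMT₁ × [1 − ((1+g)/(1+r))^n] / (r − g) = 48,130 × [1 − ((1+0.0115)/(1+r))^26] / (r − 0.0115) = £717,088.06.

£717,088.06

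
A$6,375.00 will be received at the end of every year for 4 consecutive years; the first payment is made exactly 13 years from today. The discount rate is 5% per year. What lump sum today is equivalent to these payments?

A$12,587.55

Ordinary annuity of 4 payments, first payment at period 13.
Periodic rate r = 0.05 per year.
The ordinary-annuity PV formula values the stream one period before the first payment (period 12); discount that back 12 periods:
PV₀ = 6,375 × [1 − (1+r)^−4] / r × (1+r)^−12 = A$12,587.55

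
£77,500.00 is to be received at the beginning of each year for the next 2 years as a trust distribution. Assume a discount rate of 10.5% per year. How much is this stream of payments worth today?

This is an annuity due: 2 payments of £77,500.00 at the beginning of each year.
Periodic rate r = 0.105 per year.
PV = PMT × [(1 − (1+r)^−n)/r] × (1+r) = 77,500 × [1 − (1+r)^−2] / r × (1+r) = £147,635.75

£147,635.75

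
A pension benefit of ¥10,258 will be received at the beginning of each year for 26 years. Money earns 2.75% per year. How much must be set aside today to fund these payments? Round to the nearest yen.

¥193,962

This is an annuity due: 26 payments of ¥10,258 at the beginning of each year.
Periodic rate r = 0.0275 per year.
PV = PMT × [(1 − (1+r)^−n)/r] × (1+r) = 10,258 × [1 − (1+r)^−26] / r × (1+r) = ¥193,962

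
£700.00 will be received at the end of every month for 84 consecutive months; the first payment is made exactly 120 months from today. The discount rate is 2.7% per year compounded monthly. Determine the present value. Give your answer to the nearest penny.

Ordinary annuity of 84 payments, first payment at period 120.
Periodic rate r = 0.027/12 per month; n is counted in months.
The ordinary-annuity PV formula values the stream one period before the first payment (period 119); discount that back 119 periods:
PV₀ = 700 × [1 − (1+r)^−84] / r × (1+r)^−119 = £40,962.60

£40,962.60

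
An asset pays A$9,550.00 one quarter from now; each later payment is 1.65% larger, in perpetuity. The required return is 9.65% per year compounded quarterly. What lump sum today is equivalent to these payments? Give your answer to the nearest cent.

A$1,252,459.02

Periodic rate r = 0.0965/4 per quarter.
Growing perpetuity (Gordon): PV = PMT₁ / (r − g) = 9,550 / (r − 0.0165) = A$1,252,459.02.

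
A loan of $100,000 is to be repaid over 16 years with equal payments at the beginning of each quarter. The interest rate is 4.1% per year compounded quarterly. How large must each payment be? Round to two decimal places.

Level annuity due; solve PV = PMT × [(1 − (1+r)^−n)/r] × (1+r) for PMT.
Periodic rate r = 0.041/4 per quarter; n is counted in quarters.
With n = 64: PMT = 100,000 / ([(1 − (1+r)^−n)/r] × (1+r)) = $2,116.65

$2,116.65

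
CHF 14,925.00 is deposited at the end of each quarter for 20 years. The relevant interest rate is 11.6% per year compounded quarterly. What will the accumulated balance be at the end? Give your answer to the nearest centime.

This is an ordinary annuity: 80 deposits of CHF 14,925.00 at the end of each quarter.
Periodic rate r = 0.116/4 per quarter; n is counted in quarters.
FV = PMT × [((1+r)^n − 1)/r] = 14,925 × [(1+r)^80 − 1] / r = CHF 4,552,291.38

CHF 4,552,291.38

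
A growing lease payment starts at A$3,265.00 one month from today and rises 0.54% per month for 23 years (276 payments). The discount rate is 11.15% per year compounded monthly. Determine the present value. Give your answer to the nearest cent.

A$550,121.79

Periodic rate r = 0.1115/12 per month; n is counted in months.
Growing ordinary annuity: PV = PMT₁ × [1 − ((1+g)/(1+r))^n] / (r − g) = 3,265 × [1 − ((1+0.0054)/(1+r))^276] / (r − 0.0054) = A$550,121.79.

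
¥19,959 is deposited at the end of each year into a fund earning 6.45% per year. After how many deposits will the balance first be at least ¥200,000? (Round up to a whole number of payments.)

8 payments

Periodic rate r = 0.0645 per year.
Ordinary annuity FV: 200,000 = 19,959 × [((1+r)^n − 1)/r].
(1+r)^n = 1 + 200,000 × r / 19,959, so n = ln(1 + 200,000·r/19,959) / ln(1+r) = 7.98.
Round up to a whole number of payments: n = 8.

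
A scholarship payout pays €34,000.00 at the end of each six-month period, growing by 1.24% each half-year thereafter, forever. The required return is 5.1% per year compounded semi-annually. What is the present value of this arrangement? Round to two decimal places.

€2,595,419.85

Periodic rate r = 0.051/2 per half-year.
Growing perpetuity (Gordon): PV = PMT₁ / (r − g) = 34,000 / (r − 0.0124) = €2,595,419.85.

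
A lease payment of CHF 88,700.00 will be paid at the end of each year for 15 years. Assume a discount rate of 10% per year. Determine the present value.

This is an ordinary annuity: 15 payments of CHF 88,700.00 at the end of each year.
Periodic rate r = 0.1 per year.
PV = PMT × [(1 − (1+r)^−n)/r] = 88,700 × [1 − (1+r)^−15] / r = CHF 674,659.25

CHF 674,659.25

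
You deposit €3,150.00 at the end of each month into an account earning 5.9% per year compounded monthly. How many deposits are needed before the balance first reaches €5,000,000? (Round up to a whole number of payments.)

444 payments

Periodic rate r = 0.059/12 per month; n is counted in months.
Ordinary annuity FV: 5,000,000 = 3,150 × [((1+r)^n − 1)/r].
(1+r)^n = 1 + 5,000,000 × r / 3,150, so n = ln(1 + 5,000,000·r/3,150) / ln(1+r) = 443.51.
Round up to a whole number of payments: n = 444.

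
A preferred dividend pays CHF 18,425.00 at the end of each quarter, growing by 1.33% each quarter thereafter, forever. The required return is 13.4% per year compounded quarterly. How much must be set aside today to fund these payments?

Periodic rate r = 0.134/4 per quarter.
Growing perpetuity (Gordon): PV = PMT₁ / (r − g) = 18,425 / (r − 0.0133) = CHF 912,128.71.

CHF 912,128.71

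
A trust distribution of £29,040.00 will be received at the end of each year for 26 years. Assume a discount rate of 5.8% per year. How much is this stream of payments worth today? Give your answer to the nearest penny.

£385,094.07

This is an ordinary annuity: 26 payments of £29,040.00 at the end of each year.
Periodic rate r = 0.058 per year.
PV = PMT × [(1 − (1+r)^−n)/r] = 29,040 × [1 − (1+r)^−26] / r = £385,094.07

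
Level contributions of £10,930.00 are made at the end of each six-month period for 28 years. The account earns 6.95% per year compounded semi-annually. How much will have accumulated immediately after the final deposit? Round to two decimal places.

This is an ordinary annuity: 56 deposits of £10,930.00 at the end of each six-month period.
Periodic rate r = 0.0695/2 per half-year; n is counted in half-years.
FV = PMT × [((1+r)^n − 1)/r] = 10,930 × [(1+r)^56 − 1] / r = £1,815,811.53

£1,815,811.53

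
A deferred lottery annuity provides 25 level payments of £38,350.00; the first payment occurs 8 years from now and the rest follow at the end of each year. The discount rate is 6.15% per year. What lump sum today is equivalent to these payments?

£318,276.76

Ordinary annuity of 25 payments, first payment at period 8.
Periodic rate r = 0.0615 per year.
The ordinary-annuity PV formula values the stream one period before the first payment (period 7); discount that back 7 periods:
PV₀ = 38,350 × [1 − (1+r)^−25] / r × (1+r)^−7 = £318,276.76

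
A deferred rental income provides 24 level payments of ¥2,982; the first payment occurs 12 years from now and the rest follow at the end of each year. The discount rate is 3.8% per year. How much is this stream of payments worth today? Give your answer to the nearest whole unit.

¥30,793

Ordinary annuity of 24 payments, first payment at period 12.
Periodic rate r = 0.038 per year.
The ordinary-annuity PV formula values the stream one period before the first payment (period 11); discount that back 11 periods:
PV₀ = 2,982 × [1 − (1+r)^−24] / r × (1+r)^−11 = ¥30,793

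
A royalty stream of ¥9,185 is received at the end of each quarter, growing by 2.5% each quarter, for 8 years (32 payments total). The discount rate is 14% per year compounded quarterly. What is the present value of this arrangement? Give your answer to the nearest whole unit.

¥245,288

Periodic rate r = 0.14/4 per quarter; n is counted in quarters.
Growing ordinary annuity: PV = PMT₁ × [1 − ((1+g)/(1+r))^n] / (r − g) = 9,185 × [1 − ((1+0.025)/(1+r))^32] / (r − 0.025) = ¥245,288.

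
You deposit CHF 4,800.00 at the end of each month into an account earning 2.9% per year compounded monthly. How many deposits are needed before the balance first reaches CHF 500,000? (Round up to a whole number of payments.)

94 payments

Periodic rate r = 0.029/12 per month; n is counted in months.
Ordinary annuity FV: 500,000 = 4,800 × [((1+r)^n − 1)/r].
(1+r)^n = 1 + 500,000 × r / 4,800, so n = ln(1 + 500,000·r/4,800) / ln(1+r) = 93.02.
Round up to a whole number of payments: n = 94.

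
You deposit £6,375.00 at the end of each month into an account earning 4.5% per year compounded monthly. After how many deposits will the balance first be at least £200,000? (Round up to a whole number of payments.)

Periodic rate r = 0.045/12 per month; n is counted in months.
Ordinary annuity FV: 200,000 = 6,375 × [((1+r)^n − 1)/r].
(1+r)^n = 1 + 200,000 × r / 6,375, so n = ln(1 + 200,000·r/6,375) / ln(1+r) = 29.72.
Round up to a whole number of payments: n = 30.

30 payments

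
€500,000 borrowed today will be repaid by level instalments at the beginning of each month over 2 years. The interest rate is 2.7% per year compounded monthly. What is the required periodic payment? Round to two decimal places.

Level annuity due; solve PV = PMT × [(1 − (1+r)^−n)/r] × (1+r) for PMT.
Periodic rate r = 0.027/12 per month; n is counted in months.
With n = 24: PMT = 500,000 / ([(1 − (1+r)^−n)/r] × (1+r)) = €21,376.22

€21,376.22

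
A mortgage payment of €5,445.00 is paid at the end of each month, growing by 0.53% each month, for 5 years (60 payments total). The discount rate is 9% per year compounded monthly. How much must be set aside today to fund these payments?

Periodic rate r = 0.09/12 per month; n is counted in months.
Growing ordinary annuity: PV = PMT₁ × [1 − ((1+g)/(1+r))^n] / (r − g) = 5,445 × [1 − ((1+0.0053)/(1+r))^60] / (r − 0.0053) = €304,234.71.

€304,234.71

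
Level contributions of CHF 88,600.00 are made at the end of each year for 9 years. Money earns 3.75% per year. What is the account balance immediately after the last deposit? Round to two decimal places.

CHF 928,087.22

This is an ordinary annuity: 9 deposits of CHF 88,600.00 at the end of each year.
Periodic rate r = 0.0375 per year.
FV = PMT × [((1+r)^n − 1)/r] = 88,600 × [(1+r)^9 − 1] / r = CHF 928,087.22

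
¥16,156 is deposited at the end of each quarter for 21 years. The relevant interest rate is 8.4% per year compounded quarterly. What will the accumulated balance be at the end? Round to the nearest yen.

This is an ordinary annuity: 84 deposits of ¥16,156 at the end of each quarter.
Periodic rate r = 0.084/4 per quarter; n is counted in quarters.
FV = PMT × [((1+r)^n − 1)/r] = 16,156 × [(1+r)^84 − 1] / r = ¥3,639,025

¥3,639,025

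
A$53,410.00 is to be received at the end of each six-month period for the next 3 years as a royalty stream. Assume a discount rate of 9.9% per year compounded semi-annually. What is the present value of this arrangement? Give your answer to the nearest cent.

This is an ordinary annuity: 6 payments of A$53,410.00 at the end of each six-month period.
Periodic rate r = 0.099/2 per half-year; n is counted in half-years.
PV = PMT × [(1 − (1+r)^−n)/r] = 53,410 × [1 − (1+r)^−6] / r = A$271,526.73

A$271,526.73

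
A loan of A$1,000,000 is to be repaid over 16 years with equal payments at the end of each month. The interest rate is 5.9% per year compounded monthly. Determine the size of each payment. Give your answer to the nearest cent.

Level ordinary annuity; solve PV = PMT × [(1 − (1+r)^−n)/r] for PMT.
Periodic rate r = 0.059/12 per month; n is counted in months.
With n = 192: PMT = 1,000,000 / ([(1 − (1+r)^−n)/r]) = A$8,059.71

A$8,059.71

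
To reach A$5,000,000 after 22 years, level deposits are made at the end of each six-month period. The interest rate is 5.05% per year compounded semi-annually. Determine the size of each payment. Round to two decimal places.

Level ordinary annuity; solve FV = PMT × [((1+r)^n − 1)/r] for PMT.
Periodic rate r = 0.0505/2 per half-year; n is counted in half-years.
With n = 44: PMT = 5,000,000 / ([((1+r)^n − 1)/r]) = A$63,258.41

A$63,258.41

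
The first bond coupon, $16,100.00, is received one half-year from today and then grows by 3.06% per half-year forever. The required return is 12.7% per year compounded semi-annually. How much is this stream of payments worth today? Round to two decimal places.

Periodic rate r = 0.127/2 per half-year.
Growing perpetuity (Gordon): PV = PMT₁ / (r − g) = 16,100 / (r − 0.0306) = $489,361.70.

$489,361.70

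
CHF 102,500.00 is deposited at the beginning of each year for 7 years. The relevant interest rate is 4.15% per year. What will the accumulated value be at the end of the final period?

This is an annuity due: 7 deposits of CHF 102,500.00 at the beginning of each year.
Periodic rate r = 0.0415 per year.
FV = PMT × [((1+r)^n − 1)/r] × (1+r) = 102,500 × [(1+r)^7 − 1] / r × (1+r) = CHF 847,020.92

CHF 847,020.92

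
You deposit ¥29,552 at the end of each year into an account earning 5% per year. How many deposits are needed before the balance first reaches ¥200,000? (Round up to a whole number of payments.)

Periodic rate r = 0.05 per year.
Ordinary annuity FV: 200,000 = 29,552 × [((1+r)^n − 1)/r].
(1+r)^n = 1 + 200,000 × r / 29,552, so n = ln(1 + 200,000·r/29,552) / ln(1+r) = 5.97.
Round up to a whole number of payments: n = 6.

6 payments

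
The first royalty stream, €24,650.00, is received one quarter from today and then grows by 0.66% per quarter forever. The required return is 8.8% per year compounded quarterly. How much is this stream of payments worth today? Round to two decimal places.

Periodic rate r = 0.088/4 per quarter.
Growing perpetuity (Gordon): PV = PMT₁ / (r − g) = 24,650 / (r − 0.0066) = €1,600,649.35.

€1,600,649.35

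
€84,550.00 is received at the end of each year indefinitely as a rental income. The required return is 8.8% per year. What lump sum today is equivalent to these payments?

€960,795.45

Periodic rate r = 0.088 per year.
Level perpetuity: PV = PMT / r = 84,550 / (0.088) = €960,795.45.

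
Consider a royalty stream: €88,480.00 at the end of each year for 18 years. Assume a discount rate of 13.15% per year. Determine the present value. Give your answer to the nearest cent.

€600,050.72

This is an ordinary annuity: 18 payments of €88,480.00 at the end of each year.
Periodic rate r = 0.1315 per year.
PV = PMT × [(1 − (1+r)^−n)/r] = 88,480 × [1 − (1+r)^−18] / r = €600,050.72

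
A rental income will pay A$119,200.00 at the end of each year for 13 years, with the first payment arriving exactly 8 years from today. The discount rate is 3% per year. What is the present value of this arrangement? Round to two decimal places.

Ordinary annuity of 13 payments, first payment at period 8.
Periodic rate r = 0.03 per year.
The ordinary-annuity PV formula values the stream one period before the first payment (period 7); discount that back 7 periods:
PV₀ = 119,200 × [1 − (1+r)^−13] / r × (1+r)^−7 = A$1,030,745.28

A$1,030,745.28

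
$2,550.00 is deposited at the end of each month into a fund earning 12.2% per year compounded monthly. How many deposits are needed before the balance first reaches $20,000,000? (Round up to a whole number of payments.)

Periodic rate r = 0.122/12 per month; n is counted in months.
Ordinary annuity FV: 20,000,000 = 2,550 × [((1+r)^n − 1)/r].
(1+r)^n = 1 + 20,000,000 × r / 2,550, so n = ln(1 + 20,000,000·r/2,550) / ln(1+r) = 434.11.
Round up to a whole number of payments: n = 435.

435 payments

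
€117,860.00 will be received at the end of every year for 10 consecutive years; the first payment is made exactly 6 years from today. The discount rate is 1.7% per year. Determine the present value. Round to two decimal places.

Ordinary annuity of 10 payments, first payment at period 6.
Periodic rate r = 0.017 per year.
The ordinary-annuity PV formula values the stream one period before the first payment (period 5); discount that back 5 periods:
PV₀ = 117,860 × [1 − (1+r)^−10] / r × (1+r)^−5 = €988,565.33

€988,565.33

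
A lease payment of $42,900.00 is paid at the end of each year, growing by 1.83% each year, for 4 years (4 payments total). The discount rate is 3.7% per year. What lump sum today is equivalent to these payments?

Periodic rate r = 0.037 per year.
Growing ordinary annuity: PV = PMT₁ × [1 − ((1+g)/(1+r))^n] / (r − g) = 42,900 × [1 − ((1+0.0183)/(1+r))^4] / (r − 0.0183) = $161,054.88.

$161,054.88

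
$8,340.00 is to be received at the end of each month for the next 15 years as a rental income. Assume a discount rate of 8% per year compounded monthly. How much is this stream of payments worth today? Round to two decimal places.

This is an ordinary annuity: 180 payments of $8,340.00 at the end of each month.
Periodic rate r = 0.08/12 per month; n is counted in months.
PV = PMT × [(1 − (1+r)^−n)/r] = 8,340 × [1 − (1+r)^−180] / r = $872,702.54

$872,702.54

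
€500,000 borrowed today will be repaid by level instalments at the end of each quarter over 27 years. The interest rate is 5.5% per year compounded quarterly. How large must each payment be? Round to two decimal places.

€8,914.74

Level ordinary annuity; solve PV = PMT × [(1 − (1+r)^−n)/r] for PMT.
Periodic rate r = 0.055/4 per quarter; n is counted in quarters.
With n = 108: PMT = 500,000 / ([(1 − (1+r)^−n)/r]) = €8,914.74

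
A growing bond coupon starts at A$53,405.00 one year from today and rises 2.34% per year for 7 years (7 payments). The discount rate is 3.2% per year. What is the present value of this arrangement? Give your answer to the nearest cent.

A$353,311.87

Periodic rate r = 0.032 per year.
Growing ordinary annuity: PV = PMT₁ × [1 − ((1+g)/(1+r))^n] / (r − g) = 53,405 × [1 − ((1+0.0234)/(1+r))^7] / (r − 0.0234) = A$353,311.87.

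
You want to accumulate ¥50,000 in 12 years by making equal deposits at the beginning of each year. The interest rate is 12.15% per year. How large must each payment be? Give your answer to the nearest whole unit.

¥1,831

Level annuity due; solve FV = PMT × [((1+r)^n − 1)/r] × (1+r) for PMT.
Periodic rate r = 0.1215 per year.
With n = 12: PMT = 50,000 / ([((1+r)^n − 1)/r] × (1+r)) = ¥1,831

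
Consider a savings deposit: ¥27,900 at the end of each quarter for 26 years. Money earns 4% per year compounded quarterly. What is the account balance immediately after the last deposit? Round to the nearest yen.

¥5,062,846

This is an ordinary annuity: 104 deposits of ¥27,900 at the end of each quarter.
Periodic rate r = 0.04/4 per quarter; n is counted in quarters.
FV = PMT × [((1+r)^n − 1)/r] = 27,900 × [(1+r)^104 − 1] / r = ¥5,062,846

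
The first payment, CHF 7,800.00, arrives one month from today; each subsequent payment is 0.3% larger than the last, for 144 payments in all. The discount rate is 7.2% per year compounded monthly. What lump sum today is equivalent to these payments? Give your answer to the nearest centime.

Periodic rate r = 0.072/12 per month; n is counted in months.
Growing ordinary annuity: PV = PMT₁ × [1 − ((1+g)/(1+r))^n] / (r − g) = 7,800 × [1 − ((1+0.003)/(1+r))^144] / (r − 0.003) = CHF 908,786.33.

CHF 908,786.33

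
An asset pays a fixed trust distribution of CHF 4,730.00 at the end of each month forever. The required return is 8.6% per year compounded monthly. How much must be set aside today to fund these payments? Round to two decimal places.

CHF 660,000.00

Periodic rate r = 0.086/12 per month.
Level perpetuity: PV = PMT / r = 4,730 / (0.086/12) = CHF 660,000.00.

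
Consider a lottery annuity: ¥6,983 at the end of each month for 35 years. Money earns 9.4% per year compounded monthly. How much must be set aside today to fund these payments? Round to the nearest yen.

This is an ordinary annuity: 420 payments of ¥6,983 at the end of each month.
Periodic rate r = 0.094/12 per month; n is counted in months.
PV = PMT × [(1 − (1+r)^−n)/r] = 6,983 × [1 − (1+r)^−420] / r = ¥857,809

¥857,809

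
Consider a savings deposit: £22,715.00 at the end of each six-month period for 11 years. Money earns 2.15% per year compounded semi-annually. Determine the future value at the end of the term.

This is an ordinary annuity: 22 deposits of £22,715.00 at the end of each six-month period.
Periodic rate r = 0.0215/2 per half-year; n is counted in half-years.
FV = PMT × [((1+r)^n − 1)/r] = 22,715 × [(1+r)^22 − 1] / r = £560,394.19

£560,394.19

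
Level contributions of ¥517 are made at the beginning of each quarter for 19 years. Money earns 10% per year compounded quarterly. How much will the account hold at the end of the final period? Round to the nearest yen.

This is an annuity due: 76 deposits of ¥517 at the beginning of each quarter.
Periodic rate r = 0.1/4 per quarter; n is counted in quarters.
FV = PMT × [((1+r)^n − 1)/r] × (1+r) = 517 × [(1+r)^76 − 1] / r × (1+r) = ¥117,251

¥117,251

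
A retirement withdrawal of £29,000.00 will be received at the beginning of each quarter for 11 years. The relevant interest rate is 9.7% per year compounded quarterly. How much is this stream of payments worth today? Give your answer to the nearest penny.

£798,071.35

This is an annuity due: 44 payments of £29,000.00 at the beginning of each quarter.
Periodic rate r = 0.097/4 per quarter; n is counted in quarters.
PV = PMT × [(1 − (1+r)^−n)/r] × (1+r) = 29,000 × [1 − (1+r)^−44] / r × (1+r) = £798,071.35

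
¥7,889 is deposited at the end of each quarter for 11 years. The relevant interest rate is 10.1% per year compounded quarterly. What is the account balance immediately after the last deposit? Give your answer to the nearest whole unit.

This is an ordinary annuity: 44 deposits of ¥7,889 at the end of each quarter.
Periodic rate r = 0.101/4 per quarter; n is counted in quarters.
FV = PMT × [((1+r)^n − 1)/r] = 7,889 × [(1+r)^44 − 1] / r = ¥623,553

¥623,553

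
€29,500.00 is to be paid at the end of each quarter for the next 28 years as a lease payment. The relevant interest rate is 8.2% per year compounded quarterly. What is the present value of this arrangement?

This is an ordinary annuity: 112 payments of €29,500.00 at the end of each quarter.
Periodic rate r = 0.082/4 per quarter; n is counted in quarters.
PV = PMT × [(1 − (1+r)^−n)/r] = 29,500 × [1 − (1+r)^−112] / r = €1,290,768.78

€1,290,768.78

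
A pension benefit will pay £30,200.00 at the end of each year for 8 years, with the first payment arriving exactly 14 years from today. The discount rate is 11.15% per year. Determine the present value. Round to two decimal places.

£39,115.10

Ordinary annuity of 8 payments, first payment at period 14.
Periodic rate r = 0.1115 per year.
The ordinary-annuity PV formula values the stream one period before the first payment (period 13); discount that back 13 periods:
PV₀ = 30,200 × [1 − (1+r)^−8] / r × (1+r)^−13 = £39,115.10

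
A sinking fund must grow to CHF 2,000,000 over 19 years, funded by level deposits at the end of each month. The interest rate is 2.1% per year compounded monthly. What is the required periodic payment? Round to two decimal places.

CHF 7,145.57

Level ordinary annuity; solve FV = PMT × [((1+r)^n − 1)/r] for PMT.
Periodic rate r = 0.021/12 per month; n is counted in months.
With n = 228: PMT = 2,000,000 / ([((1+r)^n − 1)/r]) = CHF 7,145.57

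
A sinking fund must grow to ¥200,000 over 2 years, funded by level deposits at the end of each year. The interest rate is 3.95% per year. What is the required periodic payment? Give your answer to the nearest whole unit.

¥98,063

Level ordinary annuity; solve FV = PMT × [((1+r)^n − 1)/r] for PMT.
Periodic rate r = 0.0395 per year.
With n = 2: PMT = 200,000 / ([((1+r)^n − 1)/r]) = ¥98,063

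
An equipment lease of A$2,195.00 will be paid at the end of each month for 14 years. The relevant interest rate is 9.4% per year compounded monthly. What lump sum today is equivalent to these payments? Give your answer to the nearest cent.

A$204,671.67

This is an ordinary annuity: 168 payments of A$2,195.00 at the end of each month.
Periodic rate r = 0.094/12 per month; n is counted in months.
PV = PMT × [(1 − (1+r)^−n)/r] = 2,195 × [1 − (1+r)^−168] / r = A$204,671.67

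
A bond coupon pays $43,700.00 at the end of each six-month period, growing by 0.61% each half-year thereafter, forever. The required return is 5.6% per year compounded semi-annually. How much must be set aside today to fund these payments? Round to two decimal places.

$1,995,433.79

Periodic rate r = 0.056/2 per half-year.
Growing perpetuity (Gordon): PV = PMT₁ / (r − g) = 43,700 / (r − 0.0061) = $1,995,433.79.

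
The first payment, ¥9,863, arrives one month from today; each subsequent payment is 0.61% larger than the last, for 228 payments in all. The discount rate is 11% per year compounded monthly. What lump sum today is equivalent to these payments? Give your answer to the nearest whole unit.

¥1,609,314

Periodic rate r = 0.11/12 per month; n is counted in months.
Growing ordinary annuity: PV = PMT₁ × [1 − ((1+g)/(1+r))^n] / (r − g) = 9,863 × [1 − ((1+0.0061)/(1+r))^228] / (r − 0.0061) = ¥1,609,314.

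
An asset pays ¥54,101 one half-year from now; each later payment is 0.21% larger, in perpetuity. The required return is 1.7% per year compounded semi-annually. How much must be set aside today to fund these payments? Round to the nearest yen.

¥8,453,281

Periodic rate r = 0.017/2 per half-year.
Growing perpetuity (Gordon): PV = PMT₁ / (r − g) = 54,101 / (r − 0.0021) = ¥8,453,281.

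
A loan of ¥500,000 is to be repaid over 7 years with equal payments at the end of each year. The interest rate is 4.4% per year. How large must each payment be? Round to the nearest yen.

Level ordinary annuity; solve PV = PMT × [(1 − (1+r)^−n)/r] for PMT.
Periodic rate r = 0.044 per year.
With n = 7: PMT = 500,000 / ([(1 − (1+r)^−n)/r]) = ¥84,540

¥84,540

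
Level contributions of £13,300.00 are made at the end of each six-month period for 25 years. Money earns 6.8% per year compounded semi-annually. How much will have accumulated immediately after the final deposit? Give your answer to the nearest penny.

This is an ordinary annuity: 50 deposits of £13,300.00 at the end of each six-month period.
Periodic rate r = 0.068/2 per half-year; n is counted in half-years.
FV = PMT × [((1+r)^n − 1)/r] = 13,300 × [(1+r)^50 − 1] / r = £1,690,434.95

£1,690,434.95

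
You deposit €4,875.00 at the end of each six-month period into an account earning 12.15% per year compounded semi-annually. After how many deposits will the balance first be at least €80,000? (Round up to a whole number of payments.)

Periodic rate r = 0.1215/2 per half-year; n is counted in half-years.
Ordinary annuity FV: 80,000 = 4,875 × [((1+r)^n − 1)/r].
(1+r)^n = 1 + 80,000 × r / 4,875, so n = ln(1 + 80,000·r/4,875) / ln(1+r) = 11.73.
Round up to a whole number of payments: n = 12.

12 payments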